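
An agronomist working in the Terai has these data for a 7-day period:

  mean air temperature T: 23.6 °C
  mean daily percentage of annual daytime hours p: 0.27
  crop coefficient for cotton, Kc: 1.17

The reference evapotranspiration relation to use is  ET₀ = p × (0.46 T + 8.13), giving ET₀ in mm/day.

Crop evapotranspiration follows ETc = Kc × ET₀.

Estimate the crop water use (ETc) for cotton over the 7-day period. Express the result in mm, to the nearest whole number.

ET₀ = 0.27 × (0.46 × 23.6 + 8.13) = 0.27 × 18.986 = 5.1262 mm/d
ETc = Kc × ET₀ = 1.17 × 5.1262 = 5.9977 mm/d
Over 7 days: 5.9977 × 7 = 41.984 mm

42 mm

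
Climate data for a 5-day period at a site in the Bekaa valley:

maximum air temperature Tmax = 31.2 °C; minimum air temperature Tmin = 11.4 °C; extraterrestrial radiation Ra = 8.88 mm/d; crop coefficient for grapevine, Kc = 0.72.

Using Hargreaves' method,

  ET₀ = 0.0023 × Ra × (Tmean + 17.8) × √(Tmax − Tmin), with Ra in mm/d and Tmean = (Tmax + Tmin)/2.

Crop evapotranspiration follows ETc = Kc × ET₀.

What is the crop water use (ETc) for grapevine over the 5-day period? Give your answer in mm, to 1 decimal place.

12.8 mm

Tmean = (31.2 + 11.4)/2 = 21.30 °C
ET₀ = 0.0023 × 8.88 × (21.30 + 17.8) × √19.8 = 0.0023 × 8.88 × 39.10 × 4.4497 = 3.5534 mm/d
ETc = Kc × ET₀ = 0.72 × 3.5534 = 2.5584 mm/d
Over 5 days: 2.5584 × 5 = 12.792 mm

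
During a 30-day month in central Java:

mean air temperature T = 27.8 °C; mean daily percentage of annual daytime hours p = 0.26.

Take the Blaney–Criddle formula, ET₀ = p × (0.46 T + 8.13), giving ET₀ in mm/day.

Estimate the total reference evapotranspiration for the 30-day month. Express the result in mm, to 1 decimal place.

163.2 mm

ET₀ = 0.26 × (0.46 × 27.8 + 8.13) = 0.26 × 20.918 = 5.4387 mm/d
Monthly total = 5.4387 × 30 = 163.161 mm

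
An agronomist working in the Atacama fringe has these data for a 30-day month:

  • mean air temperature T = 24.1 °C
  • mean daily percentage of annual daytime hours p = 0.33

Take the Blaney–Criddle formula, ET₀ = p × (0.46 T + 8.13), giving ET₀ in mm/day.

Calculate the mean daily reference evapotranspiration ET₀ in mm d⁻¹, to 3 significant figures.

ET₀ = 0.33 × (0.46 × 24.1 + 8.13) = 0.33 × 19.216 = 6.3413 mm/d

6.34 mm d⁻¹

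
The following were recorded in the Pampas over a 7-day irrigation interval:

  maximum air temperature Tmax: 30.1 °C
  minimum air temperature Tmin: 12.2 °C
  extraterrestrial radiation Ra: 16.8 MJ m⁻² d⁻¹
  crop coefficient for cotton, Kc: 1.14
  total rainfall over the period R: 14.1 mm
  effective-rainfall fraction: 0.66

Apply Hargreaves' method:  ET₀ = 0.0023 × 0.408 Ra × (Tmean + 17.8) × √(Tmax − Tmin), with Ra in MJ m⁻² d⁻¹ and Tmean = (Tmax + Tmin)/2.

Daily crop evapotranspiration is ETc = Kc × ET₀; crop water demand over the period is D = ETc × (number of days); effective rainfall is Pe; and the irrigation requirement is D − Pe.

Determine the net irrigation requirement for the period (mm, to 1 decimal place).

11.4 mm

Tmean = (30.1 + 12.2)/2 = 21.15 °C
0.408 Ra = 0.408 × 16.8 = 6.8544 mm/d equivalent
ET₀ = 0.0023 × 6.8544 × (21.15 + 17.8) × √17.9 = 0.0023 × 6.8544 × 38.95 × 4.2308 = 2.5979 mm/d
ETc = Kc × ET₀ = 1.14 × 2.5979 = 2.9616 mm/d
Crop demand D = ETc × 7 d = 2.9616 × 7 = 20.731 mm
Pe = 0.66 × 14.1 = 9.306 mm
D − Pe = 20.731 − 9.306 = 11.425 mm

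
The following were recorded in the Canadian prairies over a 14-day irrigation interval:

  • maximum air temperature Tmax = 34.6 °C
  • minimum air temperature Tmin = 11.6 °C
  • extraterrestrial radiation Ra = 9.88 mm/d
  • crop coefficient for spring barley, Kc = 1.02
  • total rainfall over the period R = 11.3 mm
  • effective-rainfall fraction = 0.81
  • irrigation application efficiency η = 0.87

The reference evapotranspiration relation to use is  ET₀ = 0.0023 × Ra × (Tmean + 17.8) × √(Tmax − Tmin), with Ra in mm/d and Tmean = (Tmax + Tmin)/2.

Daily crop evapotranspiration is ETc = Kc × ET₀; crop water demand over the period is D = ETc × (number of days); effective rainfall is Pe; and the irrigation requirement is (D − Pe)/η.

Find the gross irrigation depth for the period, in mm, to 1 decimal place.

Tmean = (34.6 + 11.6)/2 = 23.10 °C
ET₀ = 0.0023 × 9.88 × (23.10 + 17.8) × √23.0 = 0.0023 × 9.88 × 40.90 × 4.7958 = 4.4573 mm/d
ETc = Kc × ET₀ = 1.02 × 4.4573 = 4.5464 mm/d
Crop demand D = ETc × 14 d = 4.5464 × 14 = 63.650 mm
Pe = 0.81 × 11.3 = 9.153 mm
D − Pe = 63.650 − 9.153 = 54.497 mm
Gross irrigation = 54.497 / 0.87 = 62.640 mm

62.6 mm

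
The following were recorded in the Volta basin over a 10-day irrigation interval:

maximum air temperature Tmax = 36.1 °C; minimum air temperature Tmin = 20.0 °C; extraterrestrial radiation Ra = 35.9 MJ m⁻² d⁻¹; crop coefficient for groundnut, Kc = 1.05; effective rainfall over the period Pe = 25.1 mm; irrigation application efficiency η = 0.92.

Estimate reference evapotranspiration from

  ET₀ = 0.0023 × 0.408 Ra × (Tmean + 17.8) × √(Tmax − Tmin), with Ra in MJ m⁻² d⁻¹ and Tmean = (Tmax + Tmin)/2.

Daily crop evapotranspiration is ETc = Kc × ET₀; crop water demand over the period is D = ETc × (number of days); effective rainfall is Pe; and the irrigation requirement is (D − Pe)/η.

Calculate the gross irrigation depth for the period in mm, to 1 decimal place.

43.5 mm

Tmean = (36.1 + 20.0)/2 = 28.05 °C
0.408 Ra = 0.408 × 35.9 = 14.6472 mm/d equivalent
ET₀ = 0.0023 × 14.6472 × (28.05 + 17.8) × √16.1 = 0.0023 × 14.6472 × 45.85 × 4.0125 = 6.1978 mm/d
ETc = Kc × ET₀ = 1.05 × 6.1978 = 6.5077 mm/d
Crop demand D = ETc × 10 d = 6.5077 × 10 = 65.077 mm
D − Pe = 65.077 − 25.1 = 39.977 mm
Gross irrigation = 39.977 / 0.92 = 43.453 mm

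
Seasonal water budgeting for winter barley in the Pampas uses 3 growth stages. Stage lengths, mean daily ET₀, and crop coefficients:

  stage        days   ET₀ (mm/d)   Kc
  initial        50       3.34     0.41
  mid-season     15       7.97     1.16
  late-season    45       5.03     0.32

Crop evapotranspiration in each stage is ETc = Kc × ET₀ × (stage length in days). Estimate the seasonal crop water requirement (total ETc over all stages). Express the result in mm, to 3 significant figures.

initial: 0.41 × 3.34 × 50 = 68.47 mm
mid-season: 1.16 × 7.97 × 15 = 138.68 mm
late-season: 0.32 × 5.03 × 45 = 72.43 mm
Seasonal total = 279.58 mm

280 mm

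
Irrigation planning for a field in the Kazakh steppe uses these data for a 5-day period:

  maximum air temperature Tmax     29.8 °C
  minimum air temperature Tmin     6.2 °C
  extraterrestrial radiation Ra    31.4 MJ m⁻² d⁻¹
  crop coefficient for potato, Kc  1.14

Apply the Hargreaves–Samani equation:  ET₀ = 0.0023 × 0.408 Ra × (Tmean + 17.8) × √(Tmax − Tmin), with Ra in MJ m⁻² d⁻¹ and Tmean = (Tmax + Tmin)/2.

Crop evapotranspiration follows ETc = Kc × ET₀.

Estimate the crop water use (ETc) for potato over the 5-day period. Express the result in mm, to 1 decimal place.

Tmean = (29.8 + 6.2)/2 = 18.00 °C
0.408 Ra = 0.408 × 31.4 = 12.8112 mm/d equivalent
ET₀ = 0.0023 × 12.8112 × (18.00 + 17.8) × √23.6 = 0.0023 × 12.8112 × 35.80 × 4.8580 = 5.1246 mm/d
ETc = Kc × ET₀ = 1.14 × 5.1246 = 5.8420 mm/d
Over 5 days: 5.8420 × 5 = 29.210 mm

29.2 mm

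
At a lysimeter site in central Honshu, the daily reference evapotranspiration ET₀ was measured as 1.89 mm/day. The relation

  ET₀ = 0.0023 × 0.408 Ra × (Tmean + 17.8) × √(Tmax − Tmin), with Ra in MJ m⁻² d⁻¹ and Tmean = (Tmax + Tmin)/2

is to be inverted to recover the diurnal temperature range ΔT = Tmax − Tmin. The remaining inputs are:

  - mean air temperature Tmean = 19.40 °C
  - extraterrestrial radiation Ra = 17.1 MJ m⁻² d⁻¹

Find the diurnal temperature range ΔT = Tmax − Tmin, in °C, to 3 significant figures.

√ΔT = ET₀ / [0.0023 × 0.408 × Ra × (Tmean+17.8)] = 1.89 / (0.0023 × 6.9768 × 37.20) = 3.1662
ΔT = 3.1662² = 10.025 °C

10.0 °C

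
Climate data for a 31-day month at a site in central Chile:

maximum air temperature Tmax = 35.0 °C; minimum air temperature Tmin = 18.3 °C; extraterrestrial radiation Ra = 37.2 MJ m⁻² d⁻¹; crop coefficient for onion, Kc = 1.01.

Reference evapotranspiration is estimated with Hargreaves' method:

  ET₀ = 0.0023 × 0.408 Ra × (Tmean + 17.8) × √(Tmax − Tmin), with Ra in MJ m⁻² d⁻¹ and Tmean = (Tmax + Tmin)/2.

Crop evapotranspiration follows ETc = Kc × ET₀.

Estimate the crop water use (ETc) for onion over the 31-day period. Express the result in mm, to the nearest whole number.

199 mm

Tmean = (35.0 + 18.3)/2 = 26.65 °C
0.408 Ra = 0.408 × 37.2 = 15.1776 mm/d equivalent
ET₀ = 0.0023 × 15.1776 × (26.65 + 17.8) × √16.7 = 0.0023 × 15.1776 × 44.45 × 4.0866 = 6.3411 mm/d
ETc = Kc × ET₀ = 1.01 × 6.3411 = 6.4045 mm/d
Over 31 days: 6.4045 × 31 = 198.540 mm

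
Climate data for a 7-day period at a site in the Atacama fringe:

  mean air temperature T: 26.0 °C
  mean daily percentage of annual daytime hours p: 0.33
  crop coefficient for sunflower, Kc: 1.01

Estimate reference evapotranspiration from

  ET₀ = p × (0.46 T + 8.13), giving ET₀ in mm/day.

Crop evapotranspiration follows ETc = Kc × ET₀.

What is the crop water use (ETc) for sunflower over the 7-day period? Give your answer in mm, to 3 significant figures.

46.9 mm

ET₀ = 0.33 × (0.46 × 26.0 + 8.13) = 0.33 × 20.090 = 6.6297 mm/d
ETc = Kc × ET₀ = 1.01 × 6.6297 = 6.6960 mm/d
Over 7 days: 6.6960 × 7 = 46.872 mm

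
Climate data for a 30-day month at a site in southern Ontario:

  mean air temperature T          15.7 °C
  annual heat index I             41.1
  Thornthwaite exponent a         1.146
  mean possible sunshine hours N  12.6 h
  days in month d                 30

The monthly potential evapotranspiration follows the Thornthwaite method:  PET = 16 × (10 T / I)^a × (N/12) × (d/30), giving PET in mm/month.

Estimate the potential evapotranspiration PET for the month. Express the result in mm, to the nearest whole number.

78 mm

10T/I = 10 × 15.7 / 41.1 = 3.8200
(10T/I)^a = 3.8200^1.146 = 4.6456
Uncorrected PET = 16 × 4.6456 = 74.330 mm
Correction = (N/12)(d/30) = (12.6/12)(30/30) = 1.0500
PET = 74.330 × 1.0500 = 78.047 mm/month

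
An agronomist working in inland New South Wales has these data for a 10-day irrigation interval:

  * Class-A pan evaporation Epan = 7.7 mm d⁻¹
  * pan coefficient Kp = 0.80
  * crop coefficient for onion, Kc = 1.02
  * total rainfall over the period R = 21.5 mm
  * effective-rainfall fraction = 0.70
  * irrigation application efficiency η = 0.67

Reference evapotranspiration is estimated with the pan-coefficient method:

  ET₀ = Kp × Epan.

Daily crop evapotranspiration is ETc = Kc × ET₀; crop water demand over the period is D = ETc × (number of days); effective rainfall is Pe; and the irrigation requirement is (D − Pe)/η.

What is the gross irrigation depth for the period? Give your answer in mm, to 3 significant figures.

71.3 mm

ET₀ = 0.80 × 7.7 = 6.1600 mm/d
ETc = Kc × ET₀ = 1.02 × 6.1600 = 6.2832 mm/d
Crop demand D = ETc × 10 d = 6.2832 × 10 = 62.832 mm
Pe = 0.70 × 21.5 = 15.050 mm
D − Pe = 62.832 − 15.050 = 47.782 mm
Gross irrigation = 47.782 / 0.67 = 71.316 mm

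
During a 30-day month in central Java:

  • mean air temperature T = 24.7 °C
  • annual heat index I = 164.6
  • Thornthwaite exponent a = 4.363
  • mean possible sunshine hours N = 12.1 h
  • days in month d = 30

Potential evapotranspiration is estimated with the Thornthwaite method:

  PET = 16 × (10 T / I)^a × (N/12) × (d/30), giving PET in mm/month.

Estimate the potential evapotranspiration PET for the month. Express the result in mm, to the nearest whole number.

95 mm

10T/I = 10 × 24.7 / 164.6 = 1.5006
(10T/I)^a = 1.5006^4.363 = 5.8755
Uncorrected PET = 16 × 5.8755 = 94.008 mm
Correction = (N/12)(d/30) = (12.1/12)(30/30) = 1.0083
PET = 94.008 × 1.0083 = 94.788 mm/month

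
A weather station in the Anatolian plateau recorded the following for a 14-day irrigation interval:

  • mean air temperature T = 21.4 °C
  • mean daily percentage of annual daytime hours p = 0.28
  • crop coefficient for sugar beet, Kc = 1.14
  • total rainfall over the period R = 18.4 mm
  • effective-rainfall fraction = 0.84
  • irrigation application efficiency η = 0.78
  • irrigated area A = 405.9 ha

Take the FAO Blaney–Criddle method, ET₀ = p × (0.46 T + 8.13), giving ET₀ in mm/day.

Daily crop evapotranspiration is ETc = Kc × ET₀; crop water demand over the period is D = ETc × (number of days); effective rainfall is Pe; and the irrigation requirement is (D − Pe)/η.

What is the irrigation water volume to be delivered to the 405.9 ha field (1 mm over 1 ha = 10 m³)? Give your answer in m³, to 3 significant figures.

ET₀ = 0.28 × (0.46 × 21.4 + 8.13) = 0.28 × 17.974 = 5.0327 mm/d
ETc = Kc × ET₀ = 1.14 × 5.0327 = 5.7373 mm/d
Crop demand D = ETc × 14 d = 5.7373 × 14 = 80.322 mm
Pe = 0.84 × 18.4 = 15.456 mm
D − Pe = 80.322 − 15.456 = 64.866 mm
Gross irrigation = 64.866 / 0.78 = 83.162 mm
Volume = 83.162 mm × 405.9 ha × 10 = 337554.6 m³

338000 m³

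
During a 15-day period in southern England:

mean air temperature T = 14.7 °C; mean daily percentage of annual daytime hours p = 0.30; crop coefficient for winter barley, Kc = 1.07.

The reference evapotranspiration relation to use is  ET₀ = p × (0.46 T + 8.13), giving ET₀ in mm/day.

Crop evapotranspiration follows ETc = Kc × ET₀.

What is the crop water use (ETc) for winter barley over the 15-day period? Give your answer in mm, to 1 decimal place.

ET₀ = 0.30 × (0.46 × 14.7 + 8.13) = 0.30 × 14.892 = 4.4676 mm/d
ETc = Kc × ET₀ = 1.07 × 4.4676 = 4.7803 mm/d
Over 15 days: 4.7803 × 15 = 71.705 mm

71.7 mm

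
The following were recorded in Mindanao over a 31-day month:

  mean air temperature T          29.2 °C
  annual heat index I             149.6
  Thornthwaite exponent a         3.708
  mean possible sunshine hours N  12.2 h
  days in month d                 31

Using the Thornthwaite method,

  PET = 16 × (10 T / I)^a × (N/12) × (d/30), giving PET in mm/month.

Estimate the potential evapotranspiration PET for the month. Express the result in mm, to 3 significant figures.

201 mm

10T/I = 10 × 29.2 / 149.6 = 1.9519
(10T/I)^a = 1.9519^3.708 = 11.9403
Uncorrected PET = 16 × 11.9403 = 191.045 mm
Correction = (N/12)(d/30) = (12.2/12)(31/30) = 1.0506
PET = 191.045 × 1.0506 = 200.712 mm/month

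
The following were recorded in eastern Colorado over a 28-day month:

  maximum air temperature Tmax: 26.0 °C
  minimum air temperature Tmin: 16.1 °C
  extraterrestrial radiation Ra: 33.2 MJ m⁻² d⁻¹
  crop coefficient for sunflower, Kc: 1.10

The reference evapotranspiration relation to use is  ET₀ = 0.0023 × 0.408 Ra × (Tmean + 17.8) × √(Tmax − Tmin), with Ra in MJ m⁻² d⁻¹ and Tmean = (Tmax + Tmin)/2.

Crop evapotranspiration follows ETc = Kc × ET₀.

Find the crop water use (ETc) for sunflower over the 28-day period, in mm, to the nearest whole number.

117 mm

Tmean = (26.0 + 16.1)/2 = 21.05 °C
0.408 Ra = 0.408 × 33.2 = 13.5456 mm/d equivalent
ET₀ = 0.0023 × 13.5456 × (21.05 + 17.8) × √9.9 = 0.0023 × 13.5456 × 38.85 × 3.1464 = 3.8083 mm/d
ETc = Kc × ET₀ = 1.10 × 3.8083 = 4.1891 mm/d
Over 28 days: 4.1891 × 28 = 117.295 mm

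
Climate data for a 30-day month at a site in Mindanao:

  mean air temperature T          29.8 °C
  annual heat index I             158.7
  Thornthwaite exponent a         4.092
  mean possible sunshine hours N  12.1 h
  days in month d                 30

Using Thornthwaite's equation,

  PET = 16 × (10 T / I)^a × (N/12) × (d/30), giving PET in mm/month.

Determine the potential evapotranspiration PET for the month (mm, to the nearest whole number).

10T/I = 10 × 29.8 / 158.7 = 1.8778
(10T/I)^a = 1.8778^4.092 = 13.1757
Uncorrected PET = 16 × 13.1757 = 210.811 mm
Correction = (N/12)(d/30) = (12.1/12)(30/30) = 1.0083
PET = 210.811 × 1.0083 = 212.561 mm/month

213 mm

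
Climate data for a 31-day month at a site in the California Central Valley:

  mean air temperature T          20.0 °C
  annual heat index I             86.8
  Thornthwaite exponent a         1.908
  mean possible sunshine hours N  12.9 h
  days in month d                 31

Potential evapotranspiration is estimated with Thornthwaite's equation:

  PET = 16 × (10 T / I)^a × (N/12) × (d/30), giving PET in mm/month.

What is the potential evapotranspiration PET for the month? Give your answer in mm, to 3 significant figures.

87.4 mm

10T/I = 10 × 20.0 / 86.8 = 2.3041
(10T/I)^a = 2.3041^1.908 = 4.9165
Uncorrected PET = 16 × 4.9165 = 78.664 mm
Correction = (N/12)(d/30) = (12.9/12)(31/30) = 1.1108
PET = 78.664 × 1.1108 = 87.380 mm/month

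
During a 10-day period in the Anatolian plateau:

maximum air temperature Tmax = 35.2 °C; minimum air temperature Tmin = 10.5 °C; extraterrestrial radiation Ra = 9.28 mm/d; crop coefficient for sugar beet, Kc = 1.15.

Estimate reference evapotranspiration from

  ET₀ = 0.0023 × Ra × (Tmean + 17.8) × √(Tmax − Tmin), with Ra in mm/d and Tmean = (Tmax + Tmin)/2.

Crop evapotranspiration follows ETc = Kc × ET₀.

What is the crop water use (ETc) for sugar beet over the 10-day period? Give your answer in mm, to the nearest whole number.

50 mm

Tmean = (35.2 + 10.5)/2 = 22.85 °C
ET₀ = 0.0023 × 9.28 × (22.85 + 17.8) × √24.7 = 0.0023 × 9.28 × 40.65 × 4.9699 = 4.3121 mm/d
ETc = Kc × ET₀ = 1.15 × 4.3121 = 4.9589 mm/d
Over 10 days: 4.9589 × 10 = 49.589 mm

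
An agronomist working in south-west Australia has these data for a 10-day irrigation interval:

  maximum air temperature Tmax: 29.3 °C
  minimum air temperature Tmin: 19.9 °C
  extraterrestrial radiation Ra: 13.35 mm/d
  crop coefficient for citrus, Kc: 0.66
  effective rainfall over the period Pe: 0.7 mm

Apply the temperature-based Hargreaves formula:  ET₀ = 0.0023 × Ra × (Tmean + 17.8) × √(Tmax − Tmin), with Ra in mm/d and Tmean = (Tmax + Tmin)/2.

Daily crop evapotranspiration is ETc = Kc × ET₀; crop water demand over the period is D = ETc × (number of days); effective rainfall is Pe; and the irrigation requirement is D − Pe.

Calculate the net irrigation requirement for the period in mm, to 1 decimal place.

25.6 mm

Tmean = (29.3 + 19.9)/2 = 24.60 °C
ET₀ = 0.0023 × 13.35 × (24.60 + 17.8) × √9.4 = 0.0023 × 13.35 × 42.40 × 3.0659 = 3.9915 mm/d
ETc = Kc × ET₀ = 0.66 × 3.9915 = 2.6344 mm/d
Crop demand D = ETc × 10 d = 2.6344 × 10 = 26.344 mm
D − Pe = 26.344 − 0.7 = 25.644 mm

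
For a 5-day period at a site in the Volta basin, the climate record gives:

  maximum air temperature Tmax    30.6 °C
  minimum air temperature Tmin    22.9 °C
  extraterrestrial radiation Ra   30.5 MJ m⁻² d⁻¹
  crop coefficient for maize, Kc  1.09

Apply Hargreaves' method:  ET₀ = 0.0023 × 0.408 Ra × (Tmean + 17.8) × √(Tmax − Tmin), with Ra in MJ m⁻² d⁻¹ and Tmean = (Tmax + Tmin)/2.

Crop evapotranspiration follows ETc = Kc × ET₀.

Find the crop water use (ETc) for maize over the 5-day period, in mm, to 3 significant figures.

19.3 mm

Tmean = (30.6 + 22.9)/2 = 26.75 °C
0.408 Ra = 0.408 × 30.5 = 12.4440 mm/d equivalent
ET₀ = 0.0023 × 12.4440 × (26.75 + 17.8) × √7.7 = 0.0023 × 12.4440 × 44.55 × 2.7749 = 3.5382 mm/d
ETc = Kc × ET₀ = 1.09 × 3.5382 = 3.8566 mm/d
Over 5 days: 3.8566 × 5 = 19.283 mm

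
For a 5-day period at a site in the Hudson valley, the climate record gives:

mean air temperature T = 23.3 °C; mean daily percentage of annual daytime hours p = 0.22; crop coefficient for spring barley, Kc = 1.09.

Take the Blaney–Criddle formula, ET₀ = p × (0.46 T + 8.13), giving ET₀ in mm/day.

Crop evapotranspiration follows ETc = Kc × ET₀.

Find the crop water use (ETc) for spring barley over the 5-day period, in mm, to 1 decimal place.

ET₀ = 0.22 × (0.46 × 23.3 + 8.13) = 0.22 × 18.848 = 4.1466 mm/d
ETc = Kc × ET₀ = 1.09 × 4.1466 = 4.5198 mm/d
Over 5 days: 4.5198 × 5 = 22.599 mm

22.6 mm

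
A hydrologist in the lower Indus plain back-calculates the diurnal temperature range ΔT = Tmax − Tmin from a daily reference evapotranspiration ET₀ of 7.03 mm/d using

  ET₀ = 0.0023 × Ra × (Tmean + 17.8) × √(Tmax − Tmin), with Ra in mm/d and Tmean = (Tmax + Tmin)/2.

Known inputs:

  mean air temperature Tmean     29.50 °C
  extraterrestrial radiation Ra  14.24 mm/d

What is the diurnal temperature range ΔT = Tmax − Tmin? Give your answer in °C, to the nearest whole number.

√ΔT = ET₀ / [0.0023 × Ra × (Tmean+17.8)] = 7.03 / (0.0023 × 14.24 × 47.30) = 4.5379
ΔT = 4.5379² = 20.593 °C

21 °C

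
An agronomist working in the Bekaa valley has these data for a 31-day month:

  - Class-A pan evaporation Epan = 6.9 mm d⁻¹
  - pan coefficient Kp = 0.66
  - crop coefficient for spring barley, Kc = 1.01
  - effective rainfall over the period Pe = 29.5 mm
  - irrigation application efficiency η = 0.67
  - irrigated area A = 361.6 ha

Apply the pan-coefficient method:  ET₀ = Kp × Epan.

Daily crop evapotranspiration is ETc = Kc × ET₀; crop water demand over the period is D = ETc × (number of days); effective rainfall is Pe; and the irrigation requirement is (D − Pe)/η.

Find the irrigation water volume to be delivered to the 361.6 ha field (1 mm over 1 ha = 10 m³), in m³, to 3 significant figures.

610000 m³

ET₀ = 0.66 × 6.9 = 4.5540 mm/d
ETc = Kc × ET₀ = 1.01 × 4.5540 = 4.5995 mm/d
Crop demand D = ETc × 31 d = 4.5995 × 31 = 142.585 mm
D − Pe = 142.585 − 29.5 = 113.085 mm
Gross irrigation = 113.085 / 0.67 = 168.784 mm
Volume = 168.784 mm × 361.6 ha × 10 = 610322.9 m³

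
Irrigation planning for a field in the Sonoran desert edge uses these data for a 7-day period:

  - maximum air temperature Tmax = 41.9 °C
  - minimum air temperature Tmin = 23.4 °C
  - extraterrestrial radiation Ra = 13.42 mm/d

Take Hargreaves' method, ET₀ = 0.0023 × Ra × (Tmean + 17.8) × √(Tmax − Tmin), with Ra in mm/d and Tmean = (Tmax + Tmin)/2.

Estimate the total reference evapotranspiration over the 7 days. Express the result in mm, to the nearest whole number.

47 mm

Tmean = (41.9 + 23.4)/2 = 32.65 °C
ET₀ = 0.0023 × 13.42 × (32.65 + 17.8) × √18.5 = 0.0023 × 13.42 × 50.45 × 4.3012 = 6.6978 mm/d
Over 7 days: 6.6978 × 7 = 46.885 mm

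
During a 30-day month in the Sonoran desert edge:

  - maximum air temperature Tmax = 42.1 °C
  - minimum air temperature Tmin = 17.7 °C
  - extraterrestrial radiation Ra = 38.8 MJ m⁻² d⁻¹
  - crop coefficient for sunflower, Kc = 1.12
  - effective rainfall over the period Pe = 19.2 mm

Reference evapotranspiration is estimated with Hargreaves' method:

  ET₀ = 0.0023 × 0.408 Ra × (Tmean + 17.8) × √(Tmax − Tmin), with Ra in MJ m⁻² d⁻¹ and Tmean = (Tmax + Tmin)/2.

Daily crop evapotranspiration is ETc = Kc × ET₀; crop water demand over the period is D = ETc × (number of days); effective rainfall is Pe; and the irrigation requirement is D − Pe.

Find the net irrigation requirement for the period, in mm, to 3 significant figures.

269 mm

Tmean = (42.1 + 17.7)/2 = 29.90 °C
0.408 Ra = 0.408 × 38.8 = 15.8304 mm/d equivalent
ET₀ = 0.0023 × 15.8304 × (29.90 + 17.8) × √24.4 = 0.0023 × 15.8304 × 47.70 × 4.9396 = 8.5789 mm/d
ETc = Kc × ET₀ = 1.12 × 8.5789 = 9.6084 mm/d
Crop demand D = ETc × 30 d = 9.6084 × 30 = 288.252 mm
D − Pe = 288.252 − 19.2 = 269.052 mm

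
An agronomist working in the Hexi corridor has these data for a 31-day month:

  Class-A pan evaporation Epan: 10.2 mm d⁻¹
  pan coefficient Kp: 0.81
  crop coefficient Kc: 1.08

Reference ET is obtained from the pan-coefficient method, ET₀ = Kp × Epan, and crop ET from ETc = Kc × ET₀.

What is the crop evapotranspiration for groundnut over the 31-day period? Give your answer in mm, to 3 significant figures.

277 mm

ET₀ = 0.81 × 10.2 = 8.2620 mm/d
ETc = Kc × ET₀ = 1.08 × 8.2620 = 8.9230 mm/d
Over 31 days: 8.9230 × 31 = 276.613 mm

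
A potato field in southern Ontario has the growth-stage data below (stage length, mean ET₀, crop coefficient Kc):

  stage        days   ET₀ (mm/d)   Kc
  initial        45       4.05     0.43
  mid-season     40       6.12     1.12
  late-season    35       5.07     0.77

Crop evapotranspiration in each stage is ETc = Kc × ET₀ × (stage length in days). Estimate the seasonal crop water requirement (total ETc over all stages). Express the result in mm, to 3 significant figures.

initial: 0.43 × 4.05 × 45 = 78.37 mm
mid-season: 1.12 × 6.12 × 40 = 274.18 mm
late-season: 0.77 × 5.07 × 35 = 136.64 mm
Seasonal total = 489.19 mm

489 mm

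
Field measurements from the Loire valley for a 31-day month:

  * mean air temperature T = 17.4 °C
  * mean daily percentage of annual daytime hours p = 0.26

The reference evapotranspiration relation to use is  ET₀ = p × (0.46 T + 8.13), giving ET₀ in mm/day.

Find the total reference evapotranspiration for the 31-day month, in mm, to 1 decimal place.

130.0 mm

ET₀ = 0.26 × (0.46 × 17.4 + 8.13) = 0.26 × 16.134 = 4.1948 mm/d
Monthly total = 4.1948 × 31 = 130.039 mm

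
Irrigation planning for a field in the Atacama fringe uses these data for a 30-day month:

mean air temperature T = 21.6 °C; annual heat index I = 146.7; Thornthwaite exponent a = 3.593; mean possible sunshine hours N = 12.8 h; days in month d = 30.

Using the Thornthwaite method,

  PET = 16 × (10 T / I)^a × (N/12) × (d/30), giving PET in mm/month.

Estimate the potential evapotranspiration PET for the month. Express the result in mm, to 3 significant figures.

68.5 mm

10T/I = 10 × 21.6 / 146.7 = 1.4724
(10T/I)^a = 1.4724^3.593 = 4.0153
Uncorrected PET = 16 × 4.0153 = 64.245 mm
Correction = (N/12)(d/30) = (12.8/12)(30/30) = 1.0667
PET = 64.245 × 1.0667 = 68.530 mm/month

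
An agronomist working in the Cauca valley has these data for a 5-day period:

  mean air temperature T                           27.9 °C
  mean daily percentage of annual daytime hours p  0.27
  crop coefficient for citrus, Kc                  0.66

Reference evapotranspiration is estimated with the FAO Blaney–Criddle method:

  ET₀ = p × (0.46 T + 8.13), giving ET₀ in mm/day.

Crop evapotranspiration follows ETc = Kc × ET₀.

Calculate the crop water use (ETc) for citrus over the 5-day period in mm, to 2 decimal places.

18.68 mm

ET₀ = 0.27 × (0.46 × 27.9 + 8.13) = 0.27 × 20.964 = 5.6603 mm/d
ETc = Kc × ET₀ = 0.66 × 5.6603 = 3.7358 mm/d
Over 5 days: 3.7358 × 5 = 18.679 mm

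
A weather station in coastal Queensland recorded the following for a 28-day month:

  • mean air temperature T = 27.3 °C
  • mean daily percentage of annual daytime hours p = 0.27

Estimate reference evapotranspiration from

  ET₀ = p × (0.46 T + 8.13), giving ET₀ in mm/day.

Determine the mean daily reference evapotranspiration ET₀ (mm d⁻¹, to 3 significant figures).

5.59 mm d⁻¹

ET₀ = 0.27 × (0.46 × 27.3 + 8.13) = 0.27 × 20.688 = 5.5858 mm/d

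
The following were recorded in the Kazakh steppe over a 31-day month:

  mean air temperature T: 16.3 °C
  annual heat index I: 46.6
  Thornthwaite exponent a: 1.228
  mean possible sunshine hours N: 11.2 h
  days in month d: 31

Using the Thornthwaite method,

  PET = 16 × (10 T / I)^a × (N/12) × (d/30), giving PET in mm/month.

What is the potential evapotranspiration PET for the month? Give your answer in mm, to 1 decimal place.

10T/I = 10 × 16.3 / 46.6 = 3.4979
(10T/I)^a = 3.4979^1.228 = 4.6537
Uncorrected PET = 16 × 4.6537 = 74.459 mm
Correction = (N/12)(d/30) = (11.2/12)(31/30) = 0.9644
PET = 74.459 × 0.9644 = 71.808 mm/month

71.8 mm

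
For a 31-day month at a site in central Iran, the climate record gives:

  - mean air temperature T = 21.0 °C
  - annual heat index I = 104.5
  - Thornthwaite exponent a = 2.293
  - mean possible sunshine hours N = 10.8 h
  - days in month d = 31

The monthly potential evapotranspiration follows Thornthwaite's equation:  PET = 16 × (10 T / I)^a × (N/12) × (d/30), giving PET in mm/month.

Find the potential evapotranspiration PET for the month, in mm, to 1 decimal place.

10T/I = 10 × 21.0 / 104.5 = 2.0096
(10T/I)^a = 2.0096^2.293 = 4.9548
Uncorrected PET = 16 × 4.9548 = 79.277 mm
Correction = (N/12)(d/30) = (10.8/12)(31/30) = 0.9300
PET = 79.277 × 0.9300 = 73.728 mm/month

73.7 mm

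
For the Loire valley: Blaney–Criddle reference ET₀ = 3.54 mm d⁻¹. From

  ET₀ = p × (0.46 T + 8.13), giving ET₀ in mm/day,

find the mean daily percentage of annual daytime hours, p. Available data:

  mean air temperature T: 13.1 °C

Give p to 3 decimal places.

p = ET₀ / (0.46 T + 8.13) = 3.54 / (0.46 × 13.1 + 8.13) = 3.54 / 14.156 = 0.2501

0.250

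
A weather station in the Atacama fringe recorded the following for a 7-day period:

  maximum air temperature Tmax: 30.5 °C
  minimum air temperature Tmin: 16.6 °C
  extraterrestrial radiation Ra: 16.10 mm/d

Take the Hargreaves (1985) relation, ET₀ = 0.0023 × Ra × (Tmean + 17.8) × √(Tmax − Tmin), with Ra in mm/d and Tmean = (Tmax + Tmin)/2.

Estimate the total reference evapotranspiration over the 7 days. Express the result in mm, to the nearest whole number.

Tmean = (30.5 + 16.6)/2 = 23.55 °C
ET₀ = 0.0023 × 16.10 × (23.55 + 17.8) × √13.9 = 0.0023 × 16.10 × 41.35 × 3.7283 = 5.7087 mm/d
Over 7 days: 5.7087 × 7 = 39.961 mm

40 mm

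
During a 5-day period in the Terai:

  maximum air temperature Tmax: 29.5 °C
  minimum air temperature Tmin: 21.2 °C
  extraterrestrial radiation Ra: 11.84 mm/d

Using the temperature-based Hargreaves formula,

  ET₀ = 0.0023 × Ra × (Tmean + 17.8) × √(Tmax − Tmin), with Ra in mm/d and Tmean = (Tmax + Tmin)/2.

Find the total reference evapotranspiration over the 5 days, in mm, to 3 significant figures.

Tmean = (29.5 + 21.2)/2 = 25.35 °C
ET₀ = 0.0023 × 11.84 × (25.35 + 17.8) × √8.3 = 0.0023 × 11.84 × 43.15 × 2.8810 = 3.3854 mm/d
Over 5 days: 3.3854 × 5 = 16.927 mm

16.9 mm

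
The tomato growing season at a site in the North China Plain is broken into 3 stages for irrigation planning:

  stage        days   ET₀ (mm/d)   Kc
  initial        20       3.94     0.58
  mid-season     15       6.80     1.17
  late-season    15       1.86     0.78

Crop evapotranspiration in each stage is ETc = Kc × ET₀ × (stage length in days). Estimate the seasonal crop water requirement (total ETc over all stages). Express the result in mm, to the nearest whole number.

187 mm

initial: 0.58 × 3.94 × 20 = 45.70 mm
mid-season: 1.17 × 6.80 × 15 = 119.34 mm
late-season: 0.78 × 1.86 × 15 = 21.76 mm
Seasonal total = 186.80 mm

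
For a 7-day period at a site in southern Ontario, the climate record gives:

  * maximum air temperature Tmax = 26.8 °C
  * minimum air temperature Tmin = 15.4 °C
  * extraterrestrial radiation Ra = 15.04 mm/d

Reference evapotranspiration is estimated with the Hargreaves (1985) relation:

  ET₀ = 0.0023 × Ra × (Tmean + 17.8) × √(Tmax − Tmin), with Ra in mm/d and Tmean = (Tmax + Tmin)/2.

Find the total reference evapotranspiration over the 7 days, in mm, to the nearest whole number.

Tmean = (26.8 + 15.4)/2 = 21.10 °C
ET₀ = 0.0023 × 15.04 × (21.10 + 17.8) × √11.4 = 0.0023 × 15.04 × 38.90 × 3.3764 = 4.5434 mm/d
Over 7 days: 4.5434 × 7 = 31.804 mm

32 mm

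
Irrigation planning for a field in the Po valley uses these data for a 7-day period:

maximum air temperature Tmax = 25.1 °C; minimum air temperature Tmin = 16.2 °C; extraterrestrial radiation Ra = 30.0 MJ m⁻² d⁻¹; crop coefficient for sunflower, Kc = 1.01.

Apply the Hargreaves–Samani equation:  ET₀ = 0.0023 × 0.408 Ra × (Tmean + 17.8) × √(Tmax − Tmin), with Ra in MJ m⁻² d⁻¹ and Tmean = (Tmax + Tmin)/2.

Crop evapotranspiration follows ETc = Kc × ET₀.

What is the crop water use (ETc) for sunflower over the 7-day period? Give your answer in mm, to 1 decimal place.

Tmean = (25.1 + 16.2)/2 = 20.65 °C
0.408 Ra = 0.408 × 30.0 = 12.2400 mm/d equivalent
ET₀ = 0.0023 × 12.2400 × (20.65 + 17.8) × √8.9 = 0.0023 × 12.2400 × 38.45 × 2.9833 = 3.2293 mm/d
ETc = Kc × ET₀ = 1.01 × 3.2293 = 3.2616 mm/d
Over 7 days: 3.2616 × 7 = 22.831 mm

22.8 mm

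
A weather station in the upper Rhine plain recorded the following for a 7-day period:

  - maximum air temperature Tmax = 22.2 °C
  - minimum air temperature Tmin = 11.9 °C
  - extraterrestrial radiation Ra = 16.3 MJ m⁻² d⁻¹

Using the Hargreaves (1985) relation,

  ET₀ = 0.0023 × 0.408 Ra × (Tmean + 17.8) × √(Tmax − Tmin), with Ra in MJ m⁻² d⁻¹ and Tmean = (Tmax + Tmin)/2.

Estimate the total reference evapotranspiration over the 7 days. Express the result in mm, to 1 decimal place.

12.0 mm

Tmean = (22.2 + 11.9)/2 = 17.05 °C
0.408 Ra = 0.408 × 16.3 = 6.6504 mm/d equivalent
ET₀ = 0.0023 × 6.6504 × (17.05 + 17.8) × √10.3 = 0.0023 × 6.6504 × 34.85 × 3.2094 = 1.7108 mm/d
Over 7 days: 1.7108 × 7 = 11.976 mm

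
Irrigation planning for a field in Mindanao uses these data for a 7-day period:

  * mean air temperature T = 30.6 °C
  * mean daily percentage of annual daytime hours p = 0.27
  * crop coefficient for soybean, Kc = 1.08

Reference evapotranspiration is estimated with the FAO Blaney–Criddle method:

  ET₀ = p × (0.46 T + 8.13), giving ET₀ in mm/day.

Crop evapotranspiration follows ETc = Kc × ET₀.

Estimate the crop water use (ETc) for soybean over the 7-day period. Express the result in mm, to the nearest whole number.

ET₀ = 0.27 × (0.46 × 30.6 + 8.13) = 0.27 × 22.206 = 5.9956 mm/d
ETc = Kc × ET₀ = 1.08 × 5.9956 = 6.4752 mm/d
Over 7 days: 6.4752 × 7 = 45.326 mm

45 mm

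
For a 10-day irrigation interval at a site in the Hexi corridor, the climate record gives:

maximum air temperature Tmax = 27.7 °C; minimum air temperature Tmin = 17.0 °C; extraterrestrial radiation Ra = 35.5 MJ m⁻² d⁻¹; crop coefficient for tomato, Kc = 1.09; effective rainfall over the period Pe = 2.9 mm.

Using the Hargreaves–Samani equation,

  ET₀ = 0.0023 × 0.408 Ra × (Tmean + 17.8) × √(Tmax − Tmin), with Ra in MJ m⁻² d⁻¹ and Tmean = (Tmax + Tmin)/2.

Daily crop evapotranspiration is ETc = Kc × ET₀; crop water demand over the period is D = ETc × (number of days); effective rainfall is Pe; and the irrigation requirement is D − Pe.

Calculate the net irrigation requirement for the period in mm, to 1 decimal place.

Tmean = (27.7 + 17.0)/2 = 22.35 °C
0.408 Ra = 0.408 × 35.5 = 14.4840 mm/d equivalent
ET₀ = 0.0023 × 14.4840 × (22.35 + 17.8) × √10.7 = 0.0023 × 14.4840 × 40.15 × 3.2711 = 4.3752 mm/d
ETc = Kc × ET₀ = 1.09 × 4.3752 = 4.7690 mm/d
Crop demand D = ETc × 10 d = 4.7690 × 10 = 47.690 mm
D − Pe = 47.690 − 2.9 = 44.790 mm

44.8 mm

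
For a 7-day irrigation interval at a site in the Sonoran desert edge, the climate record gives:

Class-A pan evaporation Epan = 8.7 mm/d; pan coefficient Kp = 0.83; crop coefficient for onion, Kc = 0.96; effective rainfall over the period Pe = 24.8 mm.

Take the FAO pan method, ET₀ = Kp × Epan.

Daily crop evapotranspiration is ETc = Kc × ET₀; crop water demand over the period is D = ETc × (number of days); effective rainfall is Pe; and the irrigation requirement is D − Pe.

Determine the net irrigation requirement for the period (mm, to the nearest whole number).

ET₀ = 0.83 × 8.7 = 7.2210 mm/d
ETc = Kc × ET₀ = 0.96 × 7.2210 = 6.9322 mm/d
Crop demand D = ETc × 7 d = 6.9322 × 7 = 48.525 mm
D − Pe = 48.525 − 24.8 = 23.725 mm

24 mm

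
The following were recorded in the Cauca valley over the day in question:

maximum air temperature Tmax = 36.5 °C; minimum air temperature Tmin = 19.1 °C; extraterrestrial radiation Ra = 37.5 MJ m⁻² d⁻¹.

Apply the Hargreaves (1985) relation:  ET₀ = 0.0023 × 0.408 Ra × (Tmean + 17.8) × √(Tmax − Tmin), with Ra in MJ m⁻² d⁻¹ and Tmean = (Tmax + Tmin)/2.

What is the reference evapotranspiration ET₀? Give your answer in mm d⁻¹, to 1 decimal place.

6.7 mm d⁻¹

Tmean = (36.5 + 19.1)/2 = 27.80 °C
0.408 Ra = 0.408 × 37.5 = 15.3000 mm/d equivalent
ET₀ = 0.0023 × 15.3000 × (27.80 + 17.8) × √17.4 = 0.0023 × 15.3000 × 45.60 × 4.1713 = 6.6935 mm/d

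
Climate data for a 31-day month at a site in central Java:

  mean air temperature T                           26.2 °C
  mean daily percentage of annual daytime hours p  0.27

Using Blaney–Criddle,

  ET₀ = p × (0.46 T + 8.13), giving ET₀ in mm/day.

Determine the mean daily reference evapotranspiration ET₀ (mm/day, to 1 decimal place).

ET₀ = 0.27 × (0.46 × 26.2 + 8.13) = 0.27 × 20.182 = 5.4491 mm/d

5.4 mm/day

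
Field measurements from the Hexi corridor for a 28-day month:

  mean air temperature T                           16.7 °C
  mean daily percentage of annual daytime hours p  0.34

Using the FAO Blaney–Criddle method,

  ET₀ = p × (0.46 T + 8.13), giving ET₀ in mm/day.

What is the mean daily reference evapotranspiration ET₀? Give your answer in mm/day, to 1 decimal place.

5.4 mm/day

ET₀ = 0.34 × (0.46 × 16.7 + 8.13) = 0.34 × 15.812 = 5.3761 mm/d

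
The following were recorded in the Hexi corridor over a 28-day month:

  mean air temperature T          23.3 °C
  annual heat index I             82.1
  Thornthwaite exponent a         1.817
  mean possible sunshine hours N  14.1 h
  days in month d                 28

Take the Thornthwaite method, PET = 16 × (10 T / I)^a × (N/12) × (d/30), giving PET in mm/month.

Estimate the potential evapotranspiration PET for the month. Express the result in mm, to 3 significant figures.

10T/I = 10 × 23.3 / 82.1 = 2.8380
(10T/I)^a = 2.8380^1.817 = 6.6546
Uncorrected PET = 16 × 6.6546 = 106.474 mm
Correction = (N/12)(d/30) = (14.1/12)(28/30) = 1.0967
PET = 106.474 × 1.0967 = 116.770 mm/month

117 mm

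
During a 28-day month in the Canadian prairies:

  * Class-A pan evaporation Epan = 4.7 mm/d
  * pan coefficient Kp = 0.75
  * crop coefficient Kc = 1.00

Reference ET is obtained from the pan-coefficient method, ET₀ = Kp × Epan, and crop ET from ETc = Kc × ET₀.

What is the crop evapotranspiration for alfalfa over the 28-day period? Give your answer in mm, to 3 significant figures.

98.7 mm

ET₀ = 0.75 × 4.7 = 3.5250 mm/d
ETc = Kc × ET₀ = 1.00 × 3.5250 = 3.5250 mm/d
Over 28 days: 3.5250 × 28 = 98.700 mm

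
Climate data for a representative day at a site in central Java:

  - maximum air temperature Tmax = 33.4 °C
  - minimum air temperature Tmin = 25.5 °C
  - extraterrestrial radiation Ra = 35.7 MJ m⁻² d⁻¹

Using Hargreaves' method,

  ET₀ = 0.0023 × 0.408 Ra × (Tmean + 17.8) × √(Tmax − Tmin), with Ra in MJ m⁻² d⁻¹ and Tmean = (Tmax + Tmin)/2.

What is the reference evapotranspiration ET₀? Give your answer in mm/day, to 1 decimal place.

Tmean = (33.4 + 25.5)/2 = 29.45 °C
0.408 Ra = 0.408 × 35.7 = 14.5656 mm/d equivalent
ET₀ = 0.0023 × 14.5656 × (29.45 + 17.8) × √7.9 = 0.0023 × 14.5656 × 47.25 × 2.8107 = 4.4491 mm/d

4.4 mm/day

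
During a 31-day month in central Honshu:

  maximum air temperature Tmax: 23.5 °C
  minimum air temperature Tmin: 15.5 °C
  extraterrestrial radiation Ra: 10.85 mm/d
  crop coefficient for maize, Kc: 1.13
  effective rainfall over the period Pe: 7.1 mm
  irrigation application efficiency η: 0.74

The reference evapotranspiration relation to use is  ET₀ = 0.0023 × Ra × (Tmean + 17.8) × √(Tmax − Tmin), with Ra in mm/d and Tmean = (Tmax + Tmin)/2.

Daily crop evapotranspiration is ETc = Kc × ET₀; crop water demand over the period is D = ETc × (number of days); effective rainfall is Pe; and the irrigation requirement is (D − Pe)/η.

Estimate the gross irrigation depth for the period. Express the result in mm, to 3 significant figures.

115 mm

Tmean = (23.5 + 15.5)/2 = 19.50 °C
ET₀ = 0.0023 × 10.85 × (19.50 + 17.8) × √8.0 = 0.0023 × 10.85 × 37.30 × 2.8284 = 2.6327 mm/d
ETc = Kc × ET₀ = 1.13 × 2.6327 = 2.9750 mm/d
Crop demand D = ETc × 31 d = 2.9750 × 31 = 92.225 mm
D − Pe = 92.225 − 7.1 = 85.125 mm
Gross irrigation = 85.125 / 0.74 = 115.034 mm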